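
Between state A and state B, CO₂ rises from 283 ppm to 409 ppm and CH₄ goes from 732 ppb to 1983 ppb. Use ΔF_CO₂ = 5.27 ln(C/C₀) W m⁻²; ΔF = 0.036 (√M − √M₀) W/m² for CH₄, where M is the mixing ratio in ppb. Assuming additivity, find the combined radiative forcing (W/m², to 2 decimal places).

CO₂: 5.27 × ln(409/283) = 5.27 × ln(1.44523) = 5.27 × 0.36827 = 1.9408 W/m².
CH₄: 0.036 × (√1983 − √732) = 0.036 × (44.5309 − 27.0555) = 0.036 × 17.4754 = 0.6291 W/m².
Total ΔF = 1.9408 + 0.6291 = 2.5699 W/m².

ΔF = 2.57 W/m²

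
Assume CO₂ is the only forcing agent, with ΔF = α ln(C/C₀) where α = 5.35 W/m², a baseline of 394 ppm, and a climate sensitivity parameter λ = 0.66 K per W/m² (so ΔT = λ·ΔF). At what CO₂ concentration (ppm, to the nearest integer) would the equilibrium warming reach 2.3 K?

C ≈ 756 ppm

Required forcing: ΔF = ΔT/λ = 2.3/0.66 = 3.4848 W/m².
Then ln(C/394) = ΔF/5.35 = 3.4848/5.35 = 0.65136.
So C = 394 × e^0.65136 = 394 × 1.91815 = 755.75 ppm.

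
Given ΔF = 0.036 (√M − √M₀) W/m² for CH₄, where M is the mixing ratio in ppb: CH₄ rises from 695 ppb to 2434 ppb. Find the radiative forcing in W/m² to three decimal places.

CH₄: 0.036 × (√2434 − √695) = 0.036 × (49.3356 − 26.3629) = 0.036 × 22.9727 = 0.8270 W/m².

ΔF = 0.827 W/m²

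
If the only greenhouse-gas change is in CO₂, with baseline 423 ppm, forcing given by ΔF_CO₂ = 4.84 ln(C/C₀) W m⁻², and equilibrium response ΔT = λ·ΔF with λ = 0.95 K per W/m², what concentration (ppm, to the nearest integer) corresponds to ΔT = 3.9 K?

Required forcing: ΔF = ΔT/λ = 3.9/0.95 = 4.1053 W/m².
Then ln(C/423) = ΔF/4.84 = 4.1053/4.84 = 0.84820.
So C = 423 × e^0.84820 = 423 × 2.33544 = 987.89 ppm.

C ≈ 988 ppm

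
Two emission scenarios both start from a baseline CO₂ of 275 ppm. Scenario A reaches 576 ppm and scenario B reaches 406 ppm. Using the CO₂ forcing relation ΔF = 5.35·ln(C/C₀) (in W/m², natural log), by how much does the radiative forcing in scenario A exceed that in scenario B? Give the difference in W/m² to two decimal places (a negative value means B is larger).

ΔF_A − ΔF_B = 1.87 W/m²

ΔF_A = 5.35 ln(576/275) = 5.35 × 0.73934 = 3.9555 W/m².
ΔF_B = 5.35 ln(406/275) = 5.35 × 0.38958 = 2.0843 W/m².
Difference: 3.9555 − 2.0843 = 1.8712 W/m².
(Equivalently, ΔF_A − ΔF_B = 5.35 ln(576/406) = 5.35 × 0.34975 = 1.8712 W/m².)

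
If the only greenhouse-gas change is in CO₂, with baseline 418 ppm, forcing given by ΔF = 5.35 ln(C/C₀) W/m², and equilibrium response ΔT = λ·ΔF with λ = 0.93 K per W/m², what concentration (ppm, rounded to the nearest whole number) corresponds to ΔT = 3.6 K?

Required forcing: ΔF = ΔT/λ = 3.6/0.93 = 3.8710 W/m².
Then ln(C/418) = ΔF/5.35 = 3.8710/5.35 = 0.72355.
So C = 418 × e^0.72355 = 418 × 2.06174 = 861.81 ppm.

C ≈ 862 ppm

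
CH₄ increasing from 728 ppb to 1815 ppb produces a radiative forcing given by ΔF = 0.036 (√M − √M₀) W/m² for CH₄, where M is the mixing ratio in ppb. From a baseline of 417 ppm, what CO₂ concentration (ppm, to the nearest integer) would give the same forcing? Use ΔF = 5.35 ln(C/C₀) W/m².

CH₄ forcing: 0.036 × (√1815 − √728) = 0.036 × (42.6028 − 26.9815) = 0.036 × 15.6213 = 0.56237 W/m².
Set 5.35 ln(C/417) = 0.56237: ln(C/417) = 0.56237/5.35 = 0.10512, so C = 417 × e^0.10512 = 417 × 1.11084 = 463.22 ppm.

C ≈ 463 ppm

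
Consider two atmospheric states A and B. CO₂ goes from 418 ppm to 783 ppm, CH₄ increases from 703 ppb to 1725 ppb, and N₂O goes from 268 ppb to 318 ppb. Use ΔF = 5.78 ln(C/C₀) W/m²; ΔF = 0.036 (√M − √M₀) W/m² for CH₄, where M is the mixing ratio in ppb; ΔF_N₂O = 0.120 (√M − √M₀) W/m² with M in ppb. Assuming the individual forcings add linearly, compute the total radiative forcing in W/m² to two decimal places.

ΔF = 4.34 W/m²

CO₂: 5.78 × ln(783/418) = 5.78 × ln(1.87321) = 5.78 × 0.62765 = 3.6278 W/m².
CH₄: 0.036 × (√1725 − √703) = 0.036 × (41.5331 − 26.5141) = 0.036 × 15.0190 = 0.5407 W/m².
N₂O: 0.120 × (√318 − √268) = 0.120 × (17.8326 − 16.3707) = 0.120 × 1.4619 = 0.1754 W/m².
Total ΔF = 3.6278 + 0.5407 + 0.1754 = 4.3439 W/m².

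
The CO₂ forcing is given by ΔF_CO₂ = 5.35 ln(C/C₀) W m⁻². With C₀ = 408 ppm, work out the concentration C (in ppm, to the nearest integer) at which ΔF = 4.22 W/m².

Set 5.35 ln(C/408) = 4.22, so ln(C/408) = 4.22/5.35 = 0.78879.
Then C/408 = e^0.78879 = 2.20073, giving C = 408 × 2.20073 = 897.90 ppm.

C ≈ 898 ppm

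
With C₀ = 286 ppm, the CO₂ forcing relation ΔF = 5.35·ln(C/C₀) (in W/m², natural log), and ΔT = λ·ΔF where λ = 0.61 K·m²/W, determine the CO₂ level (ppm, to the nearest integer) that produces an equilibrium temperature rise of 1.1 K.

Required forcing: ΔF = ΔT/λ = 1.1/0.61 = 1.8033 W/m².
Then ln(C/286) = ΔF/5.35 = 1.8033/5.35 = 0.33707.
So C = 286 × e^0.33707 = 286 × 1.40084 = 400.64 ppm.

C ≈ 401 ppm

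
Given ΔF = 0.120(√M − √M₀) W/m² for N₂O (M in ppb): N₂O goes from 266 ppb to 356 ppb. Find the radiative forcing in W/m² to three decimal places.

N₂O: 0.120 × (√356 − √266) = 0.120 × (18.8680 − 16.3095) = 0.120 × 2.5585 = 0.3070 W/m².

ΔF = 0.307 W/m²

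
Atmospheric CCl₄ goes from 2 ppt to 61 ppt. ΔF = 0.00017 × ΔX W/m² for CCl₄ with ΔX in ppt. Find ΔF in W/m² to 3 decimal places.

ΔF = 0.010 W/m²

CCl₄: ΔF = 0.00017 × (61 − 2) = 0.00017 × 59 = 0.0100 W/m².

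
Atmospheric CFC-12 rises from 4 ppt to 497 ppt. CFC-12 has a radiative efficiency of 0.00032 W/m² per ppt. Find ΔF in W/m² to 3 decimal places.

CFC-12: ΔF = 0.00032 × (497 − 4) = 0.00032 × 493 = 0.1578 W/m².

ΔF = 0.158 W/m²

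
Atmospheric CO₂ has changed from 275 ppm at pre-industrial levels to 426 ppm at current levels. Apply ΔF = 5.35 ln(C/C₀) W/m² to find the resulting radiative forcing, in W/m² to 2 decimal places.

CO₂: 5.35 × ln(426/275) = 5.35 × ln(1.54909) = 5.35 × 0.43767 = 2.3415 W/m².

ΔF = 2.34 W/m²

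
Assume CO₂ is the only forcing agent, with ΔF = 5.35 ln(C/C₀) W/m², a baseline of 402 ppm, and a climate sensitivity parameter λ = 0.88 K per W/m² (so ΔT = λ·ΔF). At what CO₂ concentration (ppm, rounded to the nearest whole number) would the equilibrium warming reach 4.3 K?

Required forcing: ΔF = ΔT/λ = 4.3/0.88 = 4.8864 W/m².
Then ln(C/402) = ΔF/5.35 = 4.8864/5.35 = 0.91335.
So C = 402 × e^0.91335 = 402 × 2.49266 = 1002.05 ppm.

C ≈ 1002 ppm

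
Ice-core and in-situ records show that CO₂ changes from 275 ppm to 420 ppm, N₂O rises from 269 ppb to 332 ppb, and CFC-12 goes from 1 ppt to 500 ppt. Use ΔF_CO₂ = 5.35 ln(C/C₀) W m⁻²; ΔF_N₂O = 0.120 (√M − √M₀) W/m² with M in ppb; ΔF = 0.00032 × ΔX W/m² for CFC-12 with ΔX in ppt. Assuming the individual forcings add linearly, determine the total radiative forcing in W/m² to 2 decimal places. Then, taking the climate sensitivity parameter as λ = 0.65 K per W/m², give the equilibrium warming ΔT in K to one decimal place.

ΔF = 2.64 W/m²; ΔT = 1.7 K

CO₂: 5.35 × ln(420/275) = 5.35 × ln(1.52727) = 5.35 × 0.42348 = 2.2656 W/m².
N₂O: 0.120 × (√332 − √269) = 0.120 × (18.2209 − 16.4012) = 0.120 × 1.8197 = 0.2184 W/m².
CFC-12: ΔF = 0.00032 × (500 − 1) = 0.00032 × 499 = 0.1597 W/m².
Total ΔF = 2.2656 + 0.2184 + 0.1597 = 2.6437 W/m².
ΔT = λ ΔF = 0.65 × 2.64 = 1.7160 K.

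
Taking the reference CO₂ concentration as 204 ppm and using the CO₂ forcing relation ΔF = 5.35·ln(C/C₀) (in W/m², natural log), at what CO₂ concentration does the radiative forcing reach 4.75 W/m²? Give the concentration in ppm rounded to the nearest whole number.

C ≈ 496 ppm

Set 5.35 ln(C/204) = 4.75, so ln(C/204) = 4.75/5.35 = 0.88785.
Then C/204 = e^0.88785 = 2.42990, giving C = 204 × 2.42990 = 495.70 ppm.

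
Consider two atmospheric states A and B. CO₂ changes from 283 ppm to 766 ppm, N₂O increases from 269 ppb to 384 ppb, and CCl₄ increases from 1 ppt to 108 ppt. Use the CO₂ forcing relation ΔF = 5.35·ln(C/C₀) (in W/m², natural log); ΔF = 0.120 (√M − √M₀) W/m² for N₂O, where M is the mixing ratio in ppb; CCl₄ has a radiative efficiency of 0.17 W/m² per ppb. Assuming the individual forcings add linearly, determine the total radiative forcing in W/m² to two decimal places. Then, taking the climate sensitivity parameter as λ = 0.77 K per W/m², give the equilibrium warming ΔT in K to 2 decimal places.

ΔF = 5.73 W/m²; ΔT = 4.41 K

CO₂: 5.35 × ln(766/283) = 5.35 × ln(2.70671) = 5.35 × 0.99573 = 5.3272 W/m².
N₂O: 0.120 × (√384 − √269) = 0.120 × (19.5959 − 16.4012) = 0.120 × 3.1947 = 0.3834 W/m².
CCl₄: Δ = 108 − 1 = 107 ppt = 0.107 ppb; ΔF = 0.17 × 0.107 = 0.0182 W/m².
Total ΔF = 5.3272 + 0.3834 + 0.0182 = 5.7288 W/m².
ΔT = λ ΔF = 0.77 × 5.73 = 4.4121 K.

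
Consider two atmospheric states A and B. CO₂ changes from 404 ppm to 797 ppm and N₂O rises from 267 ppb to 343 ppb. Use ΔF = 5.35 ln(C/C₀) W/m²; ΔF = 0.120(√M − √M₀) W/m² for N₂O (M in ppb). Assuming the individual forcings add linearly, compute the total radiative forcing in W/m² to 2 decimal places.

ΔF = 3.90 W/m²

CO₂: 5.35 × ln(797/404) = 5.35 × ln(1.97277) = 5.35 × 0.67944 = 3.6350 W/m².
N₂O: 0.120 × (√343 − √267) = 0.120 × (18.5203 − 16.3401) = 0.120 × 2.1802 = 0.2616 W/m².
Total ΔF = 3.6350 + 0.2616 = 3.8966 W/m².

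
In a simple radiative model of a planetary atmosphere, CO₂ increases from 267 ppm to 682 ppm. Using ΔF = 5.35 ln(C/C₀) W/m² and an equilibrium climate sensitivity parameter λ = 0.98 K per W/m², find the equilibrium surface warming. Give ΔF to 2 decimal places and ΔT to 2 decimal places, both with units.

CO₂: 5.35 × ln(682/267) = 5.35 × ln(2.55431) = 5.35 × 0.93778 = 5.0171 W/m².
ΔT = λ ΔF = 0.98 × 5.02 = 4.9196 K.

ΔF = 5.02 W/m²; ΔT = 4.92 K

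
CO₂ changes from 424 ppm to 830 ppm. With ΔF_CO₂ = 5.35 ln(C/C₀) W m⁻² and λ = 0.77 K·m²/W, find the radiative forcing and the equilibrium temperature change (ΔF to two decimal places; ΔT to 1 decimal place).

CO₂: 5.35 × ln(830/424) = 5.35 × ln(1.95755) = 5.35 × 0.67169 = 3.5935 W/m².
ΔT = λ ΔF = 0.77 × 3.59 = 2.7643 K.

ΔF = 3.59 W/m²; ΔT = 2.8 K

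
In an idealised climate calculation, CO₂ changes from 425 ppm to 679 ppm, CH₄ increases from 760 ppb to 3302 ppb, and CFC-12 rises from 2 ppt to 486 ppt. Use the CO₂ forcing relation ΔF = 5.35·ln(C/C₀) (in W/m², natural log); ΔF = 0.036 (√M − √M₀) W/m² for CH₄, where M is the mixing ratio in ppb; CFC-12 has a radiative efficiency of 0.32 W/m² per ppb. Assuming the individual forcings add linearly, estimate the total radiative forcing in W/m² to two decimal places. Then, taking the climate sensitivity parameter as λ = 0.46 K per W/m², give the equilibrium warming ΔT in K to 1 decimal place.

CO₂: 5.35 × ln(679/425) = 5.35 × ln(1.59765) = 5.35 × 0.46853 = 2.5066 W/m².
CH₄: 0.036 × (√3302 − √760) = 0.036 × (57.4630 − 27.5681) = 0.036 × 29.8949 = 1.0762 W/m².
CFC-12: Δ = 486 − 2 = 484 ppt = 0.484 ppb; ΔF = 0.32 × 0.484 = 0.1549 W/m².
Total ΔF = 2.5066 + 1.0762 + 0.1549 = 3.7377 W/m².
ΔT = λ ΔF = 0.46 × 3.74 = 1.7204 K.

ΔF = 3.74 W/m²; ΔT = 1.7 K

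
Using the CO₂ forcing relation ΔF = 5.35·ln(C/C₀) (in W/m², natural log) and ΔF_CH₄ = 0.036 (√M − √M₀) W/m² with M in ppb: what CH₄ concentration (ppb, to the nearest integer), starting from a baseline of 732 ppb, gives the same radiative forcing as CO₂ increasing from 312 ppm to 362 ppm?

M ≈ 2415 ppb

CO₂ forcing: 5.35 × ln(362/312) = 5.35 × 0.148641 = 0.79523 W/m².
Set 0.036(√M − √732) = 0.79523: √M = 0.79523/0.036 + √732 = 22.0897 + 27.0555 = 49.1452.
M = (49.1452)² = 2415.25 ppb.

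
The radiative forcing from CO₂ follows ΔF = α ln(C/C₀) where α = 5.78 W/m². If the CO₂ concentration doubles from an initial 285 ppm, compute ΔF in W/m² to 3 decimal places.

Because the forcing depends only on the ratio C/C₀, the initial concentration does not enter.
ΔF = 5.78 × ln(2) = 5.78 × 0.69315 = 4.0064 W/m².

ΔF = 4.006 W/m²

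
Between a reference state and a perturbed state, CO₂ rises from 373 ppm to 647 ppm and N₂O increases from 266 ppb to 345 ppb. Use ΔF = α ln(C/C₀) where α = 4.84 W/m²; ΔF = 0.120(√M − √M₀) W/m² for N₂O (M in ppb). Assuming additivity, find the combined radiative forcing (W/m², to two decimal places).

ΔF = 2.94 W/m²

CO₂: 4.84 × ln(647/373) = 4.84 × ln(1.73458) = 4.84 × 0.55077 = 2.6657 W/m².
N₂O: 0.120 × (√345 − √266) = 0.120 × (18.5742 − 16.3095) = 0.120 × 2.2647 = 0.2718 W/m².
Total ΔF = 2.6657 + 0.2718 = 2.9375 W/m².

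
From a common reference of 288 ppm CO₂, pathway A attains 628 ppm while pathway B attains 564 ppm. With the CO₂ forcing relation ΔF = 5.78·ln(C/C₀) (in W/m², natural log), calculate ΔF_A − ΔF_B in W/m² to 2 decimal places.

ΔF_A = 5.78 ln(628/288) = 5.78 × 0.77958 = 4.5060 W/m².
ΔF_B = 5.78 ln(564/288) = 5.78 × 0.67209 = 3.8847 W/m².
Difference: 4.5060 − 3.8847 = 0.6213 W/m².
(Equivalently, ΔF_A − ΔF_B = 5.78 ln(628/564) = 5.78 × 0.10749 = 0.6213 W/m².)

ΔF_A − ΔF_B = 0.62 W/m²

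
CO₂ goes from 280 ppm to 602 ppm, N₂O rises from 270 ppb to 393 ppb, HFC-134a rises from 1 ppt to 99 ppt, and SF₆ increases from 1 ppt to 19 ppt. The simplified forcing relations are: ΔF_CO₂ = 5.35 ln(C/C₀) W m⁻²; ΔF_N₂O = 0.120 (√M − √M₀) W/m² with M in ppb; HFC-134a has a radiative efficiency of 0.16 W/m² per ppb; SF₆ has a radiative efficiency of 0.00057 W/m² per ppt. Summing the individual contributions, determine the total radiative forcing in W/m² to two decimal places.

ΔF = 4.53 W/m²

CO₂: 5.35 × ln(602/280) = 5.35 × ln(2.15000) = 5.35 × 0.76547 = 4.0953 W/m².
N₂O: 0.120 × (√393 − √270) = 0.120 × (19.8242 − 16.4317) = 0.120 × 3.3925 = 0.4071 W/m².
HFC-134a: Δ = 99 − 1 = 98 ppt = 0.098 ppb; ΔF = 0.16 × 0.098 = 0.0157 W/m².
SF₆: ΔF = 0.00057 × (19 − 1) = 0.00057 × 18 = 0.0103 W/m².
Total ΔF = 4.0953 + 0.4071 + 0.0157 + 0.0103 = 4.5284 W/m².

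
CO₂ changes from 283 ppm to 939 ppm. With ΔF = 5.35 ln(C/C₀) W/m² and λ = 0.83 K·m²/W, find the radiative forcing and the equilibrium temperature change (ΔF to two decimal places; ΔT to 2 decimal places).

ΔF = 6.42 W/m²; ΔT = 5.33 K

CO₂: 5.35 × ln(939/283) = 5.35 × ln(3.31802) = 5.35 × 1.19937 = 6.4166 W/m².
ΔT = λ ΔF = 0.83 × 6.42 = 5.3286 K.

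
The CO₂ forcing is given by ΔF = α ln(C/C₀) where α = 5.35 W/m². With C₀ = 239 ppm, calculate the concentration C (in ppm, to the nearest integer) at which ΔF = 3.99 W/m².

Set 5.35 ln(C/239) = 3.99, so ln(C/239) = 3.99/5.35 = 0.74579.
Then C/239 = e^0.74579 = 2.10811, giving C = 239 × 2.10811 = 503.84 ppm.

C ≈ 504 ppm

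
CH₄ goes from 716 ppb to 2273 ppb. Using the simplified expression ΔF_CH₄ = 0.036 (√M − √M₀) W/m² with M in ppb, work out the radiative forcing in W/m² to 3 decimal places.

ΔF = 0.753 W/m²

CH₄: 0.036 × (√2273 − √716) = 0.036 × (47.6760 − 26.7582) = 0.036 × 20.9178 = 0.7530 W/m².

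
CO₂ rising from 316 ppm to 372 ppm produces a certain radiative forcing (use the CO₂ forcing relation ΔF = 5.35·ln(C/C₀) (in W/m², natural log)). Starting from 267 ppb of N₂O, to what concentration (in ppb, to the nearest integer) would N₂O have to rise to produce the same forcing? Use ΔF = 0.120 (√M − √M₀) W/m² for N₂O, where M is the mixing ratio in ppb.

CO₂ forcing: 5.35 × ln(372/316) = 5.35 × 0.163152 = 0.87286 W/m².
Set 0.120(√M − √267) = 0.87286: √M = 0.87286/0.120 + √267 = 7.2738 + 16.3401 = 23.6139.
M = (23.6139)² = 557.62 ppb.

M ≈ 558 ppb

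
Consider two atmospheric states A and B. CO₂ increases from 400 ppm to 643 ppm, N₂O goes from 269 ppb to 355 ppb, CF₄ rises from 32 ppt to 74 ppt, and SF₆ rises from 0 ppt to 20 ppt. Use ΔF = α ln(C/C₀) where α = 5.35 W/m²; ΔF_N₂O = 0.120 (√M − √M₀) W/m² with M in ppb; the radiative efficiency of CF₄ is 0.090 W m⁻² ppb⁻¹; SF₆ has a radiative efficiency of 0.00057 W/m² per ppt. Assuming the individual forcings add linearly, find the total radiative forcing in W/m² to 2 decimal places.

CO₂: 5.35 × ln(643/400) = 5.35 × ln(1.60750) = 5.35 × 0.47468 = 2.5395 W/m².
N₂O: 0.120 × (√355 − √269) = 0.120 × (18.8414 − 16.4012) = 0.120 × 2.4402 = 0.2928 W/m².
CF₄: Δ = 74 − 32 = 42 ppt = 0.042 ppb; ΔF = 0.090 × 0.042 = 0.0038 W/m².
SF₆: ΔF = 0.00057 × (20 − 0) = 0.00057 × 20 = 0.0114 W/m².
Total ΔF = 2.5395 + 0.2928 + 0.0038 + 0.0114 = 2.8475 W/m².

ΔF = 2.85 W/m²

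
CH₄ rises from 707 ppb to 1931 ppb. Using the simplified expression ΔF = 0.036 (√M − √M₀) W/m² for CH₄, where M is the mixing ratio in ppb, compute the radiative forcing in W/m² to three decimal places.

CH₄: 0.036 × (√1931 − √707) = 0.036 × (43.9431 − 26.5895) = 0.036 × 17.3536 = 0.6247 W/m².

ΔF = 0.625 W/m²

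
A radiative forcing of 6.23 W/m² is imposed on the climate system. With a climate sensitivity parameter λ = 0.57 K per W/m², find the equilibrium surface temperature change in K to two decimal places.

ΔT = 3.55 K

ΔT = λ ΔF = 0.57 × 6.23 = 3.5511 K.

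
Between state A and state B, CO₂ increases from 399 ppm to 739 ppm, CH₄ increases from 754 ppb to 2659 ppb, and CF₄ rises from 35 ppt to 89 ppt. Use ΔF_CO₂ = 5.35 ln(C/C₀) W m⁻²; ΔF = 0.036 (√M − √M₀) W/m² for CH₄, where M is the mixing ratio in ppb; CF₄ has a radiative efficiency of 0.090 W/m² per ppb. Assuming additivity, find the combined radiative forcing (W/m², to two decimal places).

ΔF = 4.17 W/m²

CO₂: 5.35 × ln(739/399) = 5.35 × ln(1.85213) = 5.35 × 0.61634 = 3.2974 W/m².
CH₄: 0.036 × (√2659 − √754) = 0.036 × (51.5655 − 27.4591) = 0.036 × 24.1064 = 0.8678 W/m².
CF₄: Δ = 89 − 35 = 54 ppt = 0.054 ppb; ΔF = 0.090 × 0.054 = 0.0049 W/m².
Total ΔF = 3.2974 + 0.8678 + 0.0049 = 4.1701 W/m².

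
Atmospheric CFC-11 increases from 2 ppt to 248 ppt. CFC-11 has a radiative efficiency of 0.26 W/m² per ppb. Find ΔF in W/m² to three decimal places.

CFC-11: Δ = 248 − 2 = 246 ppt = 0.246 ppb; ΔF = 0.26 × 0.246 = 0.0640 W/m².

ΔF = 0.064 W/m²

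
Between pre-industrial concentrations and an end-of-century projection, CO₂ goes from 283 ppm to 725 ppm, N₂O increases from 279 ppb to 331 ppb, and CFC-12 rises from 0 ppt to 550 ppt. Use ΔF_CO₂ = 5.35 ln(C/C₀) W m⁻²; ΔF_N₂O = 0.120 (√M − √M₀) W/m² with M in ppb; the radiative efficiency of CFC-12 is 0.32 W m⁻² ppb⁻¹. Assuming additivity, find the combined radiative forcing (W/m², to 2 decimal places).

ΔF = 5.39 W/m²

CO₂: 5.35 × ln(725/283) = 5.35 × ln(2.56184) = 5.35 × 0.94073 = 5.0329 W/m².
N₂O: 0.120 × (√331 − √279) = 0.120 × (18.1934 − 16.7033) = 0.120 × 1.4901 = 0.1788 W/m².
CFC-12: Δ = 550 − 0 = 550 ppt = 0.550 ppb; ΔF = 0.32 × 0.550 = 0.1760 W/m².
Total ΔF = 5.0329 + 0.1788 + 0.1760 = 5.3877 W/m².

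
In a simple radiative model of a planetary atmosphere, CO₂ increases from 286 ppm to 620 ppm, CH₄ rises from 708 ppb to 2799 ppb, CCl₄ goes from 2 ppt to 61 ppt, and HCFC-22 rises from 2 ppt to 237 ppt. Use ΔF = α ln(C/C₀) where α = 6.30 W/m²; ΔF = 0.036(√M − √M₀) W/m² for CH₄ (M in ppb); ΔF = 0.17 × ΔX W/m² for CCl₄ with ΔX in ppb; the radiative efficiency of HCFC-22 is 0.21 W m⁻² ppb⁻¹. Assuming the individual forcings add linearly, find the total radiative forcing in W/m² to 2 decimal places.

ΔF = 5.88 W/m²

CO₂: 6.30 × ln(620/286) = 6.30 × ln(2.16783) = 6.30 × 0.77373 = 4.8745 W/m².
CH₄: 0.036 × (√2799 − √708) = 0.036 × (52.9056 − 26.6083) = 0.036 × 26.2973 = 0.9467 W/m².
CCl₄: Δ = 61 − 2 = 59 ppt = 0.059 ppb; ΔF = 0.17 × 0.059 = 0.0100 W/m².
HCFC-22: Δ = 237 − 2 = 235 ppt = 0.235 ppb; ΔF = 0.21 × 0.235 = 0.0494 W/m².
Total ΔF = 4.8745 + 0.9467 + 0.0100 + 0.0494 = 5.8806 W/m².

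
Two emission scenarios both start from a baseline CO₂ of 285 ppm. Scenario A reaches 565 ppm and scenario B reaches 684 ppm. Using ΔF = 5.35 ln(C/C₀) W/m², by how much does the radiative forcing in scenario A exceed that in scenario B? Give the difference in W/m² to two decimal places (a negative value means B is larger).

ΔF_A = 5.35 ln(565/285) = 5.35 × 0.68434 = 3.6612 W/m².
ΔF_B = 5.35 ln(684/285) = 5.35 × 0.87547 = 4.6838 W/m².
Difference: 3.6612 − 4.6838 = -1.0226 W/m².

ΔF_A − ΔF_B = -1.02 W/m²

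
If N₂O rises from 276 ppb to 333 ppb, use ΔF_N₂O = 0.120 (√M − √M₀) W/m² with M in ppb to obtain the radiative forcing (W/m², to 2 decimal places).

N₂O: 0.120 × (√333 − √276) = 0.120 × (18.2483 − 16.6132) = 0.120 × 1.6351 = 0.1962 W/m².

ΔF = 0.20 W/m²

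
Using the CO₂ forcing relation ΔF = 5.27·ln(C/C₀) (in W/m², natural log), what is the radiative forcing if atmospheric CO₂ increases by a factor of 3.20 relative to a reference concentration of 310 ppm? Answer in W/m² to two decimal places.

ΔF = 6.13 W/m²

ΔF = 5.27 × ln(3.20) = 5.27 × 1.16315 = 6.1298 W/m².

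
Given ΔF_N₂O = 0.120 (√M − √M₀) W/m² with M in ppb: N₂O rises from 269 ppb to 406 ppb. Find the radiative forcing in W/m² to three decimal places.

ΔF = 0.450 W/m²

N₂O: 0.120 × (√406 − √269) = 0.120 × (20.1494 − 16.4012) = 0.120 × 3.7482 = 0.4498 W/m².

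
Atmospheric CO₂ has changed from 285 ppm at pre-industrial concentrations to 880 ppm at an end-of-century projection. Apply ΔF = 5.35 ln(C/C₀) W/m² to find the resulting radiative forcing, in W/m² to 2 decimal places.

ΔF = 6.03 W/m²

CO₂: 5.35 × ln(880/285) = 5.35 × ln(3.08772) = 5.35 × 1.12743 = 6.0318 W/m².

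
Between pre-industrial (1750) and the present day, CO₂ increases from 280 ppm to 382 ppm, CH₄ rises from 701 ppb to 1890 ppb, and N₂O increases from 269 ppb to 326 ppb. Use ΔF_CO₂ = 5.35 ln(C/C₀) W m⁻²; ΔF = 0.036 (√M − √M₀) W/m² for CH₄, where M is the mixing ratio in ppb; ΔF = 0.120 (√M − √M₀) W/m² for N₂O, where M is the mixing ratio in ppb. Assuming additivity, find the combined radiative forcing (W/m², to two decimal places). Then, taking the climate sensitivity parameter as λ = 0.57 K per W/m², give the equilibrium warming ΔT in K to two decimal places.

CO₂: 5.35 × ln(382/280) = 5.35 × ln(1.36429) = 5.35 × 0.31063 = 1.6619 W/m².
CH₄: 0.036 × (√1890 − √701) = 0.036 × (43.4741 − 26.4764) = 0.036 × 16.9977 = 0.6119 W/m².
N₂O: 0.120 × (√326 − √269) = 0.120 × (18.0555 − 16.4012) = 0.120 × 1.6543 = 0.1985 W/m².
Total ΔF = 1.6619 + 0.6119 + 0.1985 = 2.4723 W/m².
ΔT = λ ΔF = 0.57 × 2.47 = 1.4079 K.

ΔF = 2.47 W/m²; ΔT = 1.41 K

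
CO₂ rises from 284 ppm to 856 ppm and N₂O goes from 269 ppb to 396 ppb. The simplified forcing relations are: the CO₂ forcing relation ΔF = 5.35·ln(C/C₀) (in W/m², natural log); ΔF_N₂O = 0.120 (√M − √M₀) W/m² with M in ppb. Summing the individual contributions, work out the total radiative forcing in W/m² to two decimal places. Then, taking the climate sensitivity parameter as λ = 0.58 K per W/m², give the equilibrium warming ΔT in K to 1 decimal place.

CO₂: 5.35 × ln(856/284) = 5.35 × ln(3.01408) = 5.35 × 1.10329 = 5.9026 W/m².
N₂O: 0.120 × (√396 − √269) = 0.120 × (19.8997 − 16.4012) = 0.120 × 3.4985 = 0.4198 W/m².
Total ΔF = 5.9026 + 0.4198 = 6.3224 W/m².
ΔT = λ ΔF = 0.58 × 6.32 = 3.6656 K.

ΔF = 6.32 W/m²; ΔT = 3.7 K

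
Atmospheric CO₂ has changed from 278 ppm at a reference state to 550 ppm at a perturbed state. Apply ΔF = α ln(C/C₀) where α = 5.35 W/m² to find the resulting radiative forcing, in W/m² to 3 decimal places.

CO₂: 5.35 × ln(550/278) = 5.35 × ln(1.97842) = 5.35 × 0.68230 = 3.6503 W/m².

ΔF = 3.650 W/m²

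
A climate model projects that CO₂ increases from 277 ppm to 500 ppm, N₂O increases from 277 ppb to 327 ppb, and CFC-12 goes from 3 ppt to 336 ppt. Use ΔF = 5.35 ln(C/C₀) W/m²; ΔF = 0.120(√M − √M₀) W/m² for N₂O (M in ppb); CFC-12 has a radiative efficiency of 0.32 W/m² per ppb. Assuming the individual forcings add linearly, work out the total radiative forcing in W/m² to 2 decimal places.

CO₂: 5.35 × ln(500/277) = 5.35 × ln(1.80505) = 5.35 × 0.59059 = 3.1597 W/m².
N₂O: 0.120 × (√327 − √277) = 0.120 × (18.0831 − 16.6433) = 0.120 × 1.4398 = 0.1728 W/m².
CFC-12: Δ = 336 − 3 = 333 ppt = 0.333 ppb; ΔF = 0.32 × 0.333 = 0.1066 W/m².
Total ΔF = 3.1597 + 0.1728 + 0.1066 = 3.4391 W/m².

ΔF = 3.44 W/m²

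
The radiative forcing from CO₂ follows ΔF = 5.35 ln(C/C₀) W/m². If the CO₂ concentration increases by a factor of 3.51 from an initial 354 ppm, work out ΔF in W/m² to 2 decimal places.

ΔF = 6.72 W/m²

ΔF = 5.35 × ln(3.51) = 5.35 × 1.25562 = 6.7176 W/m².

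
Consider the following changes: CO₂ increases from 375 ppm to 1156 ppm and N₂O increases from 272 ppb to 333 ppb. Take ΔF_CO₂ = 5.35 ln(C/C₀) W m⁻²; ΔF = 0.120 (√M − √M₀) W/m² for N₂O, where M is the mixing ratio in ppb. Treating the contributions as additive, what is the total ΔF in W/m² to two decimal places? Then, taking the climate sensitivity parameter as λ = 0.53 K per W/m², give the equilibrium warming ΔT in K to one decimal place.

ΔF = 6.23 W/m²; ΔT = 3.3 K

CO₂: 5.35 × ln(1156/375) = 5.35 × ln(3.08267) = 5.35 × 1.12580 = 6.0230 W/m².
N₂O: 0.120 × (√333 − √272) = 0.120 × (18.2483 − 16.4924) = 0.120 × 1.7559 = 0.2107 W/m².
Total ΔF = 6.0230 + 0.2107 = 6.2337 W/m².
ΔT = λ ΔF = 0.53 × 6.23 = 3.3019 K.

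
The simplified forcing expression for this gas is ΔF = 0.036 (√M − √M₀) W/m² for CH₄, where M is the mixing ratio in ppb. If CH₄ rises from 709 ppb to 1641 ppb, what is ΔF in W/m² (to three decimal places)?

ΔF = 0.500 W/m²

CH₄: 0.036 × (√1641 − √709) = 0.036 × (40.5093 − 26.6271) = 0.036 × 13.8822 = 0.4998 W/m².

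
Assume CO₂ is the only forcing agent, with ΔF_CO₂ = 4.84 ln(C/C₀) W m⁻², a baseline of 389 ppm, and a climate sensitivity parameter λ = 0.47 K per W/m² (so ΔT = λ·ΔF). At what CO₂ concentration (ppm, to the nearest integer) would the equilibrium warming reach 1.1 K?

Required forcing: ΔF = ΔT/λ = 1.1/0.47 = 2.3404 W/m².
Then ln(C/389) = ΔF/4.84 = 2.3404/4.84 = 0.48355.
So C = 389 × e^0.48355 = 389 × 1.62182 = 630.89 ppm.

C ≈ 631 ppm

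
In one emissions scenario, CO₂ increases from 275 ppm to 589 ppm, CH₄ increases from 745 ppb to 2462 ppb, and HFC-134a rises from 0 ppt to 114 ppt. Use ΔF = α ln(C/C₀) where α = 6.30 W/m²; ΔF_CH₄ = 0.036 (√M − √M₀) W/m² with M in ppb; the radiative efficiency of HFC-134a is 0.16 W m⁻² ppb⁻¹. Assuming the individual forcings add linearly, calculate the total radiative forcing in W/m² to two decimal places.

ΔF = 5.62 W/m²

CO₂: 6.30 × ln(589/275) = 6.30 × ln(2.14182) = 6.30 × 0.76166 = 4.7985 W/m².
CH₄: 0.036 × (√2462 − √745) = 0.036 × (49.6185 − 27.2947) = 0.036 × 22.3238 = 0.8037 W/m².
HFC-134a: Δ = 114 − 0 = 114 ppt = 0.114 ppb; ΔF = 0.16 × 0.114 = 0.0182 W/m².
Total ΔF = 4.7985 + 0.8037 + 0.0182 = 5.6204 W/m².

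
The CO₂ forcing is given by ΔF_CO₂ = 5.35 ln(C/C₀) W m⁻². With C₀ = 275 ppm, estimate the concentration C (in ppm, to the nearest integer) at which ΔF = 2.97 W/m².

Set 5.35 ln(C/275) = 2.97, so ln(C/275) = 2.97/5.35 = 0.55514.
Then C/275 = e^0.55514 = 1.74218, giving C = 275 × 1.74218 = 479.10 ppm.

C ≈ 479 ppm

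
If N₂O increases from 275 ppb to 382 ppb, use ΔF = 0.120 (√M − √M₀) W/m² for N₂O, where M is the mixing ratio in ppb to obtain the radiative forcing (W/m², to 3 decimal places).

ΔF = 0.355 W/m²

N₂O: 0.120 × (√382 − √275) = 0.120 × (19.5448 − 16.5831) = 0.120 × 2.9617 = 0.3554 W/m².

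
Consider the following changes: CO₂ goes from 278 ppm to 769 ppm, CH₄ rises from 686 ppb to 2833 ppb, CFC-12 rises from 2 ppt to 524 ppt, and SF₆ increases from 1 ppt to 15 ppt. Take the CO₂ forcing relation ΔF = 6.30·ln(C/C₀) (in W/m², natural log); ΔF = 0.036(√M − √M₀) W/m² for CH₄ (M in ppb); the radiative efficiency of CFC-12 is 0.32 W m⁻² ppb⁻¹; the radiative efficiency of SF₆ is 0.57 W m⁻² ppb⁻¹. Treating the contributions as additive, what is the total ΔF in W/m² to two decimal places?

ΔF = 7.56 W/m²

CO₂: 6.30 × ln(769/278) = 6.30 × ln(2.76619) = 6.30 × 1.01747 = 6.4101 W/m².
CH₄: 0.036 × (√2833 − √686) = 0.036 × (53.2259 − 26.1916) = 0.036 × 27.0343 = 0.9732 W/m².
CFC-12: Δ = 524 − 2 = 522 ppt = 0.522 ppb; ΔF = 0.32 × 0.522 = 0.1670 W/m².
SF₆: Δ = 15 − 1 = 14 ppt = 0.014 ppb; ΔF = 0.57 × 0.014 = 0.0080 W/m².
Total ΔF = 6.4101 + 0.9732 + 0.1670 + 0.0080 = 7.5583 W/m².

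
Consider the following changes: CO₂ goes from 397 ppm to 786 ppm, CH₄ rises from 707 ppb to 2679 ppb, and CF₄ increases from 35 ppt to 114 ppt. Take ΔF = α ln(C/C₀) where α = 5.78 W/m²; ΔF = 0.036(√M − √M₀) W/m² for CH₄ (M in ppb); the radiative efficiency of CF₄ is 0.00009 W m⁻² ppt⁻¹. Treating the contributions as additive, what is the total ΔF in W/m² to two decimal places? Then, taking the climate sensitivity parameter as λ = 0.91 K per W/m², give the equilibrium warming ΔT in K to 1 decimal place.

ΔF = 4.86 W/m²; ΔT = 4.4 K

CO₂: 5.78 × ln(786/397) = 5.78 × ln(1.97985) = 5.78 × 0.68302 = 3.9479 W/m².
CH₄: 0.036 × (√2679 − √707) = 0.036 × (51.7591 − 26.5895) = 0.036 × 25.1696 = 0.9061 W/m².
CF₄: ΔF = 0.00009 × (114 − 35) = 0.00009 × 79 = 0.0071 W/m².
Total ΔF = 3.9479 + 0.9061 + 0.0071 = 4.8611 W/m².
ΔT = λ ΔF = 0.91 × 4.86 = 4.4226 K.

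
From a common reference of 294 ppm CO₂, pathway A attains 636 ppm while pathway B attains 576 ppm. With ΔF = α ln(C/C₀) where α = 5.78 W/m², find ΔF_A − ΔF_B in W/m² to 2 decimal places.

ΔF_A = 5.78 ln(636/294) = 5.78 × 0.77162 = 4.4600 W/m².
ΔF_B = 5.78 ln(576/294) = 5.78 × 0.67253 = 3.8872 W/m².
Difference: 4.4600 − 3.8872 = 0.5728 W/m².

ΔF_A − ΔF_B = 0.57 W/m²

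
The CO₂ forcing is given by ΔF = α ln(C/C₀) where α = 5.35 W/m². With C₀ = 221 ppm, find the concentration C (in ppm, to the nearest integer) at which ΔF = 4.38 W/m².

C ≈ 501 ppm

Set 5.35 ln(C/221) = 4.38, so ln(C/221) = 4.38/5.35 = 0.81869.
Then C/221 = e^0.81869 = 2.26753, giving C = 221 × 2.26753 = 501.12 ppm.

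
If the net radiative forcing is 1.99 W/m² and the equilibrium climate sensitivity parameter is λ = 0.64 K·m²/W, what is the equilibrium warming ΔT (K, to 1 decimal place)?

ΔT = λ ΔF = 0.64 × 1.99 = 1.2736 K.

ΔT = 1.3 K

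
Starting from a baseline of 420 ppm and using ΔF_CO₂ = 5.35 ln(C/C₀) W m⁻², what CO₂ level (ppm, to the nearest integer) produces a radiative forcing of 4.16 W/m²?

C ≈ 914 ppm

Set 5.35 ln(C/420) = 4.16, so ln(C/420) = 4.16/5.35 = 0.77757.
Then C/420 = e^0.77757 = 2.17618, giving C = 420 × 2.17618 = 914.00 ppm.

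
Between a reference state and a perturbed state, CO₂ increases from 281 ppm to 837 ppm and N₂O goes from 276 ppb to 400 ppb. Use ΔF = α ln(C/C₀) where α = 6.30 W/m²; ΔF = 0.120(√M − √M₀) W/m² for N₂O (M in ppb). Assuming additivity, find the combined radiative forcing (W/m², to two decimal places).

ΔF = 7.28 W/m²

CO₂: 6.30 × ln(837/281) = 6.30 × ln(2.97865) = 6.30 × 1.09147 = 6.8763 W/m².
N₂O: 0.120 × (√400 − √276) = 0.120 × (20.0000 − 16.6132) = 0.120 × 3.3868 = 0.4064 W/m².
Total ΔF = 6.8763 + 0.4064 = 7.2827 W/m².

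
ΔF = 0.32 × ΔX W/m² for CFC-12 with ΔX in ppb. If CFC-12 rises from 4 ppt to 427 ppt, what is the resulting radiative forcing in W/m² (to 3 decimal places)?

ΔF = 0.135 W/m²

CFC-12: Δ = 427 − 4 = 423 ppt = 0.423 ppb; ΔF = 0.32 × 0.423 = 0.1354 W/m².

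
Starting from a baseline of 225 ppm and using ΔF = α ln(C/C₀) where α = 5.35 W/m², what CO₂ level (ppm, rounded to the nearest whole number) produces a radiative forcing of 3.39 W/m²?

C ≈ 424 ppm

Set 5.35 ln(C/225) = 3.39, so ln(C/225) = 3.39/5.35 = 0.63364.
Then C/225 = e^0.63364 = 1.88446, giving C = 225 × 1.88446 = 424.00 ppm.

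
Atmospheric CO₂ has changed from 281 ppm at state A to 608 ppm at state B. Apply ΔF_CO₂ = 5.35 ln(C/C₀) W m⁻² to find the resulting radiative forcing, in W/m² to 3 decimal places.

ΔF = 4.129 W/m²

CO₂ absorption bands are partially saturated, so forcing scales with the logarithm of the concentration ratio.
CO₂: 5.35 × ln(608/281) = 5.35 × ln(2.16370) = 5.35 × 0.77182 = 4.1292 W/m².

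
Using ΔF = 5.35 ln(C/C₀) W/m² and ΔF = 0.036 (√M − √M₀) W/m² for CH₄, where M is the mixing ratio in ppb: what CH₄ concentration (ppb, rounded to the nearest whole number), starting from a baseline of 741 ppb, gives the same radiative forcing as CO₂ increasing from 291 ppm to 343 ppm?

CO₂ forcing: 5.35 × ln(343/291) = 5.35 × 0.164407 = 0.87958 W/m².
Set 0.036(√M − √741) = 0.87958: √M = 0.87958/0.036 + √741 = 24.4328 + 27.2213 = 51.6541.
M = (51.6541)² = 2668.15 ppb.

M ≈ 2668 ppb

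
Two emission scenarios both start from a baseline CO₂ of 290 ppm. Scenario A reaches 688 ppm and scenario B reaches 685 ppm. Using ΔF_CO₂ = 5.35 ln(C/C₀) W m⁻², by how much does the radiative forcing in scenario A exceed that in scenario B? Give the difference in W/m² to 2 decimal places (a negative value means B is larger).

ΔF_A − ΔF_B = 0.02 W/m²

ΔF_A = 5.35 ln(688/290) = 5.35 × 0.86391 = 4.6219 W/m².
ΔF_B = 5.35 ln(685/290) = 5.35 × 0.85954 = 4.5985 W/m².
Difference: 4.6219 − 4.5985 = 0.0234 W/m².
(Equivalently, ΔF_A − ΔF_B = 5.35 ln(688/685) = 5.35 × 0.00437 = 0.0234 W/m².)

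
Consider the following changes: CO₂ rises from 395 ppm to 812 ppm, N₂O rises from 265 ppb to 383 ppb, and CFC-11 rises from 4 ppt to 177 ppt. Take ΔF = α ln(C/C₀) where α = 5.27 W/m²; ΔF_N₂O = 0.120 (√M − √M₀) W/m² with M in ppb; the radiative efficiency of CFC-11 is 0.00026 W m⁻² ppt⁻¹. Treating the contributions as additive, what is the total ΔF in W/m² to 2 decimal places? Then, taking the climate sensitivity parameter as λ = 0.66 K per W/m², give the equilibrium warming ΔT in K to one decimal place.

CO₂: 5.27 × ln(812/395) = 5.27 × ln(2.05570) = 5.27 × 0.72062 = 3.7977 W/m².
N₂O: 0.120 × (√383 − √265) = 0.120 × (19.5704 − 16.2788) = 0.120 × 3.2916 = 0.3950 W/m².
CFC-11: ΔF = 0.00026 × (177 − 4) = 0.00026 × 173 = 0.0450 W/m².
Total ΔF = 3.7977 + 0.3950 + 0.0450 = 4.2377 W/m².
ΔT = λ ΔF = 0.66 × 4.24 = 2.7984 K.

ΔF = 4.24 W/m²; ΔT = 2.8 K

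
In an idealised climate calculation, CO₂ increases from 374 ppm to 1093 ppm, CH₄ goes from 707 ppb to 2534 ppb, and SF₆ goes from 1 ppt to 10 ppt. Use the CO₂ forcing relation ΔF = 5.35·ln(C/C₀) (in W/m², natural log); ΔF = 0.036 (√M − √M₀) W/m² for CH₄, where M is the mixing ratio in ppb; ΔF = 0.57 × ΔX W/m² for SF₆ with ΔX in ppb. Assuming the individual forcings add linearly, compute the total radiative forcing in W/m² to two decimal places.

CO₂: 5.35 × ln(1093/374) = 5.35 × ln(2.92246) = 5.35 × 1.07243 = 5.7375 W/m².
CH₄: 0.036 × (√2534 − √707) = 0.036 × (50.3389 − 26.5895) = 0.036 × 23.7494 = 0.8550 W/m².
SF₆: Δ = 10 − 1 = 9 ppt = 0.009 ppb; ΔF = 0.57 × 0.009 = 0.0051 W/m².
Total ΔF = 5.7375 + 0.8550 + 0.0051 = 6.5976 W/m².

ΔF = 6.60 W/m²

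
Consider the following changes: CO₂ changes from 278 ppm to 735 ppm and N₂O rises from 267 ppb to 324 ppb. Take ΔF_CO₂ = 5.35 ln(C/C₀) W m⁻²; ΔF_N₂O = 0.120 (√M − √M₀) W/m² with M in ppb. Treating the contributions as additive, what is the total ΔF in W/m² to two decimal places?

ΔF = 5.40 W/m²

CO₂: 5.35 × ln(735/278) = 5.35 × ln(2.64388) = 5.35 × 0.97225 = 5.2015 W/m².
N₂O: 0.120 × (√324 − √267) = 0.120 × (18.0000 − 16.3401) = 0.120 × 1.6599 = 0.1992 W/m².
Total ΔF = 5.2015 + 0.1992 = 5.4007 W/m².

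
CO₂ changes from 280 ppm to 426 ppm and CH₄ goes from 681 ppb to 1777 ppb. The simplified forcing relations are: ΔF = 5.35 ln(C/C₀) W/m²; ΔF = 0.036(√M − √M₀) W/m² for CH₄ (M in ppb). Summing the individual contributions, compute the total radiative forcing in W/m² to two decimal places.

ΔF = 2.82 W/m²

CO₂: 5.35 × ln(426/280) = 5.35 × ln(1.52143) = 5.35 × 0.41965 = 2.2451 W/m².
CH₄: 0.036 × (√1777 − √681) = 0.036 × (42.1545 − 26.0960) = 0.036 × 16.0585 = 0.5781 W/m².
Total ΔF = 2.2451 + 0.5781 = 2.8232 W/m².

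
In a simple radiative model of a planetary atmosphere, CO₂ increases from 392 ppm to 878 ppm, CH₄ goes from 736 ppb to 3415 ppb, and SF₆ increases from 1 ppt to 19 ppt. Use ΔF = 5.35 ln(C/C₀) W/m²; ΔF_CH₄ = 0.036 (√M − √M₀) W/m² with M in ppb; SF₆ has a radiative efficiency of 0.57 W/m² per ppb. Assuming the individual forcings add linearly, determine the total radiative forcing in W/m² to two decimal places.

ΔF = 5.45 W/m²

CO₂: 5.35 × ln(878/392) = 5.35 × ln(2.23980) = 5.35 × 0.80639 = 4.3142 W/m².
CH₄: 0.036 × (√3415 − √736) = 0.036 × (58.4380 − 27.1293) = 0.036 × 31.3087 = 1.1271 W/m².
SF₆: Δ = 19 − 1 = 18 ppt = 0.018 ppb; ΔF = 0.57 × 0.018 = 0.0103 W/m².
Total ΔF = 4.3142 + 1.1271 + 0.0103 = 5.4516 W/m².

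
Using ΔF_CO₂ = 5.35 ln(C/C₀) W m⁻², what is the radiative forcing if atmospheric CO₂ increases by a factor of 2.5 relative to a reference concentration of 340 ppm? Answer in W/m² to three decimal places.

ΔF = 5.35 × ln(2.5) = 5.35 × 0.91629 = 4.9022 W/m².

ΔF = 4.902 W/m²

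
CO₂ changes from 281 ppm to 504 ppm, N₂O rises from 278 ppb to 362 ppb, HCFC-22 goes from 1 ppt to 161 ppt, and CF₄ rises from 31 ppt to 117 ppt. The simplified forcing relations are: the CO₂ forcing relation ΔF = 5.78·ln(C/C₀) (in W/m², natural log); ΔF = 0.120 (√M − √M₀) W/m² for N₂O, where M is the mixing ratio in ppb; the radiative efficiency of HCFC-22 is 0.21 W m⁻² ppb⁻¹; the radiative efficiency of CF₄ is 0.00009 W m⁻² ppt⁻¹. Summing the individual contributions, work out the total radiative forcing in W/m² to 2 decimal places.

ΔF = 3.70 W/m²

CO₂: 5.78 × ln(504/281) = 5.78 × ln(1.79359) = 5.78 × 0.58422 = 3.3768 W/m².
N₂O: 0.120 × (√362 − √278) = 0.120 × (19.0263 − 16.6733) = 0.120 × 2.3530 = 0.2824 W/m².
HCFC-22: Δ = 161 − 1 = 160 ppt = 0.160 ppb; ΔF = 0.21 × 0.160 = 0.0336 W/m².
CF₄: ΔF = 0.00009 × (117 − 31) = 0.00009 × 86 = 0.0077 W/m².
Total ΔF = 3.3768 + 0.2824 + 0.0336 + 0.0077 = 3.7005 W/m².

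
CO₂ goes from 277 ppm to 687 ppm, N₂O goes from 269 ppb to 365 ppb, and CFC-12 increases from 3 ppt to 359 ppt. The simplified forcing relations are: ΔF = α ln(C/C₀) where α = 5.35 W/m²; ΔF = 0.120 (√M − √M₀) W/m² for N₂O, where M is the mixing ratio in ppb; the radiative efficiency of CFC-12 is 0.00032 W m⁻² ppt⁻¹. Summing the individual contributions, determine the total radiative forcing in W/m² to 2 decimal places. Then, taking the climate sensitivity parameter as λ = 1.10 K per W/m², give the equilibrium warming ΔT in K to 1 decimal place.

ΔF = 5.30 W/m²; ΔT = 5.8 K

CO₂: 5.35 × ln(687/277) = 5.35 × ln(2.48014) = 5.35 × 0.90832 = 4.8595 W/m².
N₂O: 0.120 × (√365 − √269) = 0.120 × (19.1050 − 16.4012) = 0.120 × 2.7038 = 0.3245 W/m².
CFC-12: ΔF = 0.00032 × (359 − 3) = 0.00032 × 356 = 0.1139 W/m².
Total ΔF = 4.8595 + 0.3245 + 0.1139 = 5.2979 W/m².
ΔT = λ ΔF = 1.10 × 5.30 = 5.8300 K.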